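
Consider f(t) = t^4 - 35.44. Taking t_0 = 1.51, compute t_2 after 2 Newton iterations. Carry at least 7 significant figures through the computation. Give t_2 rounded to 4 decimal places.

Newton update: t ← t − f(t)/f'(t).
f'(t) = 4t^3
t_0 = 1.510000: f = -30.241144, f' = 13.771804 → t_1 = 1.510000 - (-30.241144)/(13.771804) = 3.705874
t_1 = 3.705874: f = 153.169045, f' = 203.578485 → t_2 = 3.705874 - (153.169045)/(203.578485) = 2.953491

2.9535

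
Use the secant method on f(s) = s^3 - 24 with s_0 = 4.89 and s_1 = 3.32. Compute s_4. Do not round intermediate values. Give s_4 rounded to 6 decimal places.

f(s_0) = 92.930169, f(s_1) = 12.594368
s_2 = 3.320000 - (12.594368)·(3.320000 - 4.890000)/(12.594368 - (92.930169)) = 3.073869; f(s_2) = 5.043966
s_3 = 3.073869 - (5.043966)·(3.073869 - 3.320000)/(5.043966 - (12.594368)) = 2.909443; f(s_3) = 0.628029
s_4 = 2.909443 - (0.628029)·(2.909443 - 3.073869)/(0.628029 - (5.043966)) = 2.886059; f(s_4) = 0.038953

2.886059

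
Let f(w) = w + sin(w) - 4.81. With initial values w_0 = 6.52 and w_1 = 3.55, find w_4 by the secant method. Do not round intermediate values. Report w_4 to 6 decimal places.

f(w_0) = 1.944607, f(w_1) = -1.657148
w_2 = 3.550000 - (-1.657148)·(3.550000 - 6.520000)/(-1.657148 - (1.944607)) = 4.916481; f(w_2) = -0.872765
w_3 = 4.916481 - (-0.872765)·(4.916481 - 3.550000)/(-0.872765 - (-1.657148)) = 6.436931; f(w_3) = 1.780072
w_4 = 6.436931 - (1.780072)·(6.436931 - 4.916481)/(1.780072 - (-0.872765)) = 5.416698; f(w_4) = -0.155361

5.416698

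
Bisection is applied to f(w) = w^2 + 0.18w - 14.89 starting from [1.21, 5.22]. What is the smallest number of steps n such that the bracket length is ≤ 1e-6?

Initial width b − a = 5.22 − 1.21 = 4.010000.
After n steps the width is (b−a)/2^n; need (b−a)/2^n ≤ 1e-6.
So n ≥ log₂(4.010000/1e-6) = log₂(4010000.0000) ≈ 21.9352.
Hence n = 22.

22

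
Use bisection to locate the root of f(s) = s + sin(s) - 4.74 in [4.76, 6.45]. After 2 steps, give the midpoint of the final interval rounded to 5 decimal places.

5.39375

f(4.760000) = -0.978867, f(6.450000) = 1.876042 (opposite signs)
step 1: m = 5.605000, f(m) = 0.237619 > 0 → root in [4.760000, 5.605000]
step 2: m = 5.182500, f(m) = -0.449018 < 0 → root in [5.182500, 5.605000]
Midpoint of [5.182500, 5.605000] = 5.393750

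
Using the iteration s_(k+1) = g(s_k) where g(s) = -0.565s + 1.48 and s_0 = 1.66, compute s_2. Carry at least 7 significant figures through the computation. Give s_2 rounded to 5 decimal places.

s_1 = g(1.660000) = 0.542100
s_2 = g(0.542100) = 1.173713

1.17371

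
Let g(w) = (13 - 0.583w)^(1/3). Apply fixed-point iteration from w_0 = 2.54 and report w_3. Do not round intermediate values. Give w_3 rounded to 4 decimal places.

2.2687

w_1 = g(2.540000) = 2.258433
w_2 = g(2.258433) = 2.269110
w_3 = g(2.269110) = 2.268707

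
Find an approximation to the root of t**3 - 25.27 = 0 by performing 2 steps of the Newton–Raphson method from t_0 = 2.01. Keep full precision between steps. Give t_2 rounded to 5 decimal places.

f'(t) = 3t**2
t_0 = 2.010000: f = -17.149399, f' = 12.120300 → t_1 = 2.010000 - (-17.149399)/(12.120300) = 3.424932
t_1 = 3.424932: f = 14.904994, f' = 35.190475 → t_2 = 3.424932 - (14.904994)/(35.190475) = 3.001380

3.00138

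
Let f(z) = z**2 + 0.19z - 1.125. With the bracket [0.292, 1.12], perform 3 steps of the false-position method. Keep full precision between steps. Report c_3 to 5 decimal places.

False-position update: c = (a·f(b) − b·f(a))/(f(b) − f(a)); replace the endpoint whose sign matches f(c).
f(0.292000) = -0.984256, f(1.120000) = 0.342200
step 1: c = 0.906392, f(c) = -0.131239 < 0 → new bracket [0.906392, 1.120000]
step 2: c = 0.965605, f(c) = -0.009142 < 0 → new bracket [0.965605, 1.120000]
step 3: c = 0.969622, f(c) = -0.000604 < 0 → new bracket [0.969622, 1.120000]

0.96962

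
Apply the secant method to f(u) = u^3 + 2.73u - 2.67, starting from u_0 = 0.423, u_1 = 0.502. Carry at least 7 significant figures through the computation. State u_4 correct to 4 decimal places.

f(u_0) = -1.439523, f(u_1) = -1.173034
u_2 = 0.502000 - (-1.173034)·(0.502000 - 0.423000)/(-1.173034 - (-1.439523)) = 0.849743; f(u_2) = 0.263366
u_3 = 0.849743 - (0.263366)·(0.849743 - 0.502000)/(0.263366 - (-1.173034)) = 0.785984; f(u_3) = -0.038707
u_4 = 0.785984 - (-0.038707)·(0.785984 - 0.849743)/(-0.038707 - (0.263366)) = 0.794154; f(u_4) = -0.001104

0.7942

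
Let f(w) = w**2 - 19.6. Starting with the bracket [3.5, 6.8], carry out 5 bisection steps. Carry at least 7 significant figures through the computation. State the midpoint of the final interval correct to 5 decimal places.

f(3.500000) = -7.350000, f(6.800000) = 26.640000 (opposite signs)
step 1: m = 5.150000, f(m) = 6.922500 > 0 → root in [3.500000, 5.150000]
step 2: m = 4.325000, f(m) = -0.894375 < 0 → root in [4.325000, 5.150000]
step 3: m = 4.737500, f(m) = 2.843906 > 0 → root in [4.325000, 4.737500]
step 4: m = 4.531250, f(m) = 0.932227 > 0 → root in [4.325000, 4.531250]
step 5: m = 4.428125, f(m) = 0.008291 > 0 → root in [4.325000, 4.428125]
Midpoint of [4.325000, 4.428125] = 4.376563

4.37656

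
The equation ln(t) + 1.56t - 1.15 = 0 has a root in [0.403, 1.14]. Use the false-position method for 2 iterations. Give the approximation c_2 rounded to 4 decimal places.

f(0.403000) = -1.430139, f(1.140000) = 0.759428
step 1: c = 0.884379, f(c) = 0.106762 > 0 → new bracket [0.403000, 0.884379]
step 2: c = 0.850940, f(c) = 0.016052 > 0 → new bracket [0.403000, 0.850940]

0.8509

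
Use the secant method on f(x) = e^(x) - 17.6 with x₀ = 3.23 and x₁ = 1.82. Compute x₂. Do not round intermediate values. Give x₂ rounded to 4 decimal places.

2.6633

f(x_0) = 7.679657, f(x_1) = -11.428142
x_2 = 1.820000 - (-11.428142)·(1.820000 - 3.230000)/(-11.428142 - (7.679657)) = 2.663304; f(x_2) = -3.256400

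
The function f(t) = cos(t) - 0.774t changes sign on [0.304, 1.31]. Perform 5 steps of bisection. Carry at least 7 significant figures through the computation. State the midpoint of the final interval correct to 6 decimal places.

0.854156

f(0.304000) = 0.718851, f(1.310000) = -0.756090 (opposite signs)
step 1: m = 0.807000, f(m) = 0.067050 > 0 → root in [0.807000, 1.310000]
step 2: m = 1.058500, f(m) = -0.329099 < 0 → root in [0.807000, 1.058500]
step 3: m = 0.932750, f(m) = -0.126321 < 0 → root in [0.807000, 0.932750]
step 4: m = 0.869875, f(m) = -0.028361 < 0 → root in [0.807000, 0.869875]
step 5: m = 0.838437, f(m) = 0.019675 > 0 → root in [0.838437, 0.869875]
Midpoint of [0.838437, 0.869875] = 0.854156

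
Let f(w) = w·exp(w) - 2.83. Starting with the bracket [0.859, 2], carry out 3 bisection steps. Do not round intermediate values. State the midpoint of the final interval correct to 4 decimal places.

f(0.859000) = -0.802074, f(2.000000) = 11.948112 (opposite signs)
step 1: m = 1.429500, f(m) = 3.140465 > 0 → root in [0.859000, 1.429500]
step 2: m = 1.144250, f(m) = 0.763043 > 0 → root in [0.859000, 1.144250]
step 3: m = 1.001625, f(m) = -0.102873 < 0 → root in [1.001625, 1.144250]
Midpoint of [1.001625, 1.144250] = 1.072938

1.0729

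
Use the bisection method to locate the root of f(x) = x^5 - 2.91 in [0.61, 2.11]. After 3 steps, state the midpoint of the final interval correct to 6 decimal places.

1.266250

f(0.610000) = -2.825540, f(2.110000) = 38.912720 (opposite signs)
step 1: m = 1.360000, f(m) = 1.742587 > 0 → root in [0.610000, 1.360000]
step 2: m = 0.985000, f(m) = -1.982783 < 0 → root in [0.985000, 1.360000]
step 3: m = 1.172500, f(m) = -0.694028 < 0 → root in [1.172500, 1.360000]
Midpoint of [1.172500, 1.360000] = 1.266250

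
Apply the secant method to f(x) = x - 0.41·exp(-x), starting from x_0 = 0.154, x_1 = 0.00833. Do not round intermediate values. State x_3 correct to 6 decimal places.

0.302662

f(x_0) = -0.197482, f(x_1) = -0.398269
x_2 = 0.008330 - (-0.398269)·(0.008330 - 0.154000)/(-0.398269 - (-0.197482)) = 0.297272; f(x_2) = -0.007294
x_3 = 0.297272 - (-0.007294)·(0.297272 - 0.008330)/(-0.007294 - (-0.398269)) = 0.302662; f(x_3) = -0.000266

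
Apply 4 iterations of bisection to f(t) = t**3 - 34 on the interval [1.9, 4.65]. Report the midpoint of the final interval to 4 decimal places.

f(1.900000) = -27.141000, f(4.650000) = 66.544625 (opposite signs)
step 1: m = 3.275000, f(m) = 1.126422 > 0 → root in [1.900000, 3.275000]
step 2: m = 2.587500, f(m) = -16.676283 < 0 → root in [2.587500, 3.275000]
step 3: m = 2.931250, f(m) = -8.814036 < 0 → root in [2.931250, 3.275000]
step 4: m = 3.103125, f(m) = -4.118815 < 0 → root in [3.103125, 3.275000]
Midpoint of [3.103125, 3.275000] = 3.189063

3.1891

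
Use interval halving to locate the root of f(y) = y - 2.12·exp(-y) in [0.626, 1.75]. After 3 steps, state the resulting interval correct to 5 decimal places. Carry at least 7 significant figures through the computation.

f(0.626000) = -0.507620, f(1.750000) = 1.381599 (opposite signs)
step 1: m = 1.188000, f(m) = 0.541760 > 0 → root in [0.626000, 1.188000]
step 2: m = 0.907000, f(m) = 0.051085 > 0 → root in [0.626000, 0.907000]
step 3: m = 0.766500, f(m) = -0.218529 < 0 → root in [0.766500, 0.907000]

[0.76650, 0.90700]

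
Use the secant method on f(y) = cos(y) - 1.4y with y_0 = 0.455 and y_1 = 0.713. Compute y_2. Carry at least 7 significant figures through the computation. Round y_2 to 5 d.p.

f(y_0) = 0.261261, f(y_1) = -0.241797
y_2 = 0.713000 - (-0.241797)·(0.713000 - 0.455000)/(-0.241797 - (0.261261)) = 0.588991; f(y_2) = 0.006914

0.58899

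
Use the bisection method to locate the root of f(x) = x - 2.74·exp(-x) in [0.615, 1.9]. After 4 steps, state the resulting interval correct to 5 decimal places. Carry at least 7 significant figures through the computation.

f(0.615000) = -0.866356, f(1.900000) = 1.490182 (opposite signs)
step 1: m = 1.257500, f(m) = 0.478343 > 0 → root in [0.615000, 1.257500]
step 2: m = 0.936250, f(m) = -0.138092 < 0 → root in [0.936250, 1.257500]
step 3: m = 1.096875, f(m) = 0.181954 > 0 → root in [0.936250, 1.096875]
step 4: m = 1.016562, f(m) = 0.025130 > 0 → root in [0.936250, 1.016562]

[0.93625, 1.01656]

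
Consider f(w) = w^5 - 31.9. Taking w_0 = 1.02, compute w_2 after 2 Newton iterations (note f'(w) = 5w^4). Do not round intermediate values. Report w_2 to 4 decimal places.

Newton update: w ← w − f(w)/f'(w).
w_0 = 1.020000: f = -30.795919, f' = 5.412161 → w_1 = 1.020000 - (-30.795919)/(5.412161) = 6.710134
w_1 = 6.710134: f = 13571.764301, f' = 10136.656488 → w_2 = 6.710134 - (13571.764301)/(10136.656488) = 5.371254

5.3713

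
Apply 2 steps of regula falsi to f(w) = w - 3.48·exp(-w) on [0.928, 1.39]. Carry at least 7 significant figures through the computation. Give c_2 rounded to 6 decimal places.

False-position update: c = (a·f(b) − b·f(a))/(f(b) − f(a)); replace the endpoint whose sign matches f(c).
f(0.928000) = -0.447796, f(1.390000) = 0.523218
step 1: c = 1.141057, f(c) = 0.029263 > 0 → new bracket [0.928000, 1.141057]
step 2: c = 1.127988, f(c) = 0.001569 > 0 → new bracket [0.928000, 1.127988]

1.127988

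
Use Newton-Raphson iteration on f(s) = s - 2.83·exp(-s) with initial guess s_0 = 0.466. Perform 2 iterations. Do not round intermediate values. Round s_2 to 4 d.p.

f'(s) = 1 + 2.83·exp(-s)
s_0 = 0.466000: f = -1.309846, f' = 2.775846 → s_1 = 0.466000 - (-1.309846)/(2.775846) = 0.937873
s_1 = 0.937873: f = -0.169958, f' = 2.107831 → s_2 = 0.937873 - (-0.169958)/(2.107831) = 1.018505

1.0185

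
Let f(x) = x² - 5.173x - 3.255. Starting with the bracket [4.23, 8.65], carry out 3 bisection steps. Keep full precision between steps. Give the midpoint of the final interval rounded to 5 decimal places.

f(4.230000) = -7.243890, f(8.650000) = 26.821050 (opposite signs)
step 1: m = 6.440000, f(m) = 4.904480 > 0 → root in [4.230000, 6.440000]
step 2: m = 5.335000, f(m) = -2.390730 < 0 → root in [5.335000, 6.440000]
step 3: m = 5.887500, f(m) = 0.951619 > 0 → root in [5.335000, 5.887500]
Midpoint of [5.335000, 5.887500] = 5.611250

5.61125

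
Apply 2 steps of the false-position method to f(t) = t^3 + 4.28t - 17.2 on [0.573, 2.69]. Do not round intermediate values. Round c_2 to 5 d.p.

f(0.573000) = -14.559427, f(2.690000) = 13.778309
step 1: c = 1.660677, f(c) = -5.512406 < 0 → new bracket [1.660677, 2.690000]
step 2: c = 1.954811, f(c) = -1.363523 < 0 → new bracket [1.954811, 2.690000]

1.95481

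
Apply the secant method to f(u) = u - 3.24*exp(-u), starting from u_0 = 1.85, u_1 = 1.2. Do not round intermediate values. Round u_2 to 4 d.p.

1.0695

Secant update: u_(k+1) = u_k − f(u_k)·(u_k − u_(k-1))/(f(u_k) − f(u_(k-1))).
f(u_0) = 1.340552, f(u_1) = 0.224131
u_2 = 1.200000 - (0.224131)·(1.200000 - 1.850000)/(0.224131 - (1.340552)) = 1.069507; f(u_2) = -0.042388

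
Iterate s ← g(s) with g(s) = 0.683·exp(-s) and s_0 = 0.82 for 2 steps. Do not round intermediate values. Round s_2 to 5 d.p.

s_1 = g(0.820000) = 0.300815
s_2 = g(0.300815) = 0.505567

0.50557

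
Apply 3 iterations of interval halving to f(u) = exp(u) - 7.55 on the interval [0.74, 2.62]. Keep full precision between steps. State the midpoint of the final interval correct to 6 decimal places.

2.032500

f(0.740000) = -5.454064, f(2.620000) = 6.185724 (opposite signs)
step 1: m = 1.680000, f(m) = -2.184444 < 0 → root in [1.680000, 2.620000]
step 2: m = 2.150000, f(m) = 1.034858 > 0 → root in [1.680000, 2.150000]
step 3: m = 1.915000, f(m) = -0.763061 < 0 → root in [1.915000, 2.150000]
Midpoint of [1.915000, 2.150000] = 2.032500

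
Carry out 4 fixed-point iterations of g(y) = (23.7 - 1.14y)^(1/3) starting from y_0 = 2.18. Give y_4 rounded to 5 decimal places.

2.74023

y_1 = g(2.180000) = 2.768299
y_2 = g(2.768299) = 2.738815
y_3 = g(2.738815) = 2.740308
y_4 = g(2.740308) = 2.740232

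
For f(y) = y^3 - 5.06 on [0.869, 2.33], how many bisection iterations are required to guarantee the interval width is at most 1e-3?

11

Initial width b − a = 2.33 − 0.869 = 1.461000.
After n steps the width is (b−a)/2^n; need (b−a)/2^n ≤ 1e-3.
So n ≥ log₂(1.461000/1e-3) = log₂(1461.0000) ≈ 10.5127.
Hence n = 11.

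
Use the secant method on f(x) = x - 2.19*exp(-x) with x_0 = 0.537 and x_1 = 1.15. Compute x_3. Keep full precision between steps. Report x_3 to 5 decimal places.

Secant update: x_(k+1) = x_k − f(x_k)·(x_k − x_(k-1))/(f(x_k) − f(x_(k-1))).
f(x_0) = -0.743053, f(x_1) = 0.456565
x_2 = 1.150000 - (0.456565)·(1.150000 - 0.537000)/(0.456565 - (-0.743053)) = 0.916697; f(x_2) = 0.041053
x_3 = 0.916697 - (0.041053)·(0.916697 - 1.150000)/(0.041053 - (0.456565)) = 0.893647; f(x_3) = -0.002416

0.89365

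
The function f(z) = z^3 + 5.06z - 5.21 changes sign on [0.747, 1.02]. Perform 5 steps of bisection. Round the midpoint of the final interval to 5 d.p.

f(0.747000) = -1.013347, f(1.020000) = 1.012408 (opposite signs)
step 1: m = 0.883500, f(m) = -0.049854 < 0 → root in [0.883500, 1.020000]
step 2: m = 0.951750, f(m) = 0.467977 > 0 → root in [0.883500, 0.951750]
step 3: m = 0.917625, f(m) = 0.205855 > 0 → root in [0.883500, 0.917625]
step 4: m = 0.900562, f(m) = 0.077214 > 0 → root in [0.883500, 0.900562]
step 5: m = 0.892031, f(m) = 0.013485 > 0 → root in [0.883500, 0.892031]
Midpoint of [0.883500, 0.892031] = 0.887766

0.88777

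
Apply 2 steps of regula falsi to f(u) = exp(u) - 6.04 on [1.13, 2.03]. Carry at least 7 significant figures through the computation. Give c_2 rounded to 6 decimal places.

f(1.130000) = -2.944343, f(2.030000) = 1.574086
step 1: c = 1.716467, f(c) = -0.475168 < 0 → new bracket [1.716467, 2.030000]
step 2: c = 1.789167, f(c) = -0.055535 < 0 → new bracket [1.789167, 2.030000]

1.789167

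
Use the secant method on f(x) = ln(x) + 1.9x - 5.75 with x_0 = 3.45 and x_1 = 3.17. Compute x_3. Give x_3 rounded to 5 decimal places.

Secant update: x_(k+1) = x_k − f(x_k)·(x_k − x_(k-1))/(f(x_k) − f(x_(k-1))).
f(x_0) = 2.043374, f(x_1) = 1.426732
x_2 = 3.170000 - (1.426732)·(3.170000 - 3.450000)/(1.426732 - (2.043374)) = 2.522162; f(x_2) = -0.032777
x_3 = 2.522162 - (-0.032777)·(2.522162 - 3.170000)/(-0.032777 - (1.426732)) = 2.536710; f(x_3) = 0.000618

2.53671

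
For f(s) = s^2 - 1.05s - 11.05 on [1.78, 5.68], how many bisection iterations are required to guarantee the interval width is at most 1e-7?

Initial width b − a = 5.68 − 1.78 = 3.900000.
After n steps the width is (b−a)/2^n; need (b−a)/2^n ≤ 1e-7.
So n ≥ log₂(3.900000/1e-7) = log₂(39000000.0000) ≈ 25.2170.
Hence n = 26.

26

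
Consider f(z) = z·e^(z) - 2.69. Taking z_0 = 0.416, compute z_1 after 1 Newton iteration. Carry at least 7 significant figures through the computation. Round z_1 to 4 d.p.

1.3754

f'(z) = (z + 1)·e^(z)
z_0 = 0.416000: f = -2.059391, f' = 2.146494 → z_1 = 0.416000 - (-2.059391)/(2.146494) = 1.375421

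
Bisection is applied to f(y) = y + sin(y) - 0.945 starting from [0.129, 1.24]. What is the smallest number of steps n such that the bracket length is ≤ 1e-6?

21

Initial width b − a = 1.24 − 0.129 = 1.111000.
After n steps the width is (b−a)/2^n; need (b−a)/2^n ≤ 1e-6.
So n ≥ log₂(1.111000/1e-6) = log₂(1111000.0000) ≈ 20.0834.
Hence n = 21.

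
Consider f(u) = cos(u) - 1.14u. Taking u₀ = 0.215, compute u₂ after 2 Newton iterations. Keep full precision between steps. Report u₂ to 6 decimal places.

0.682471

f'(u) = -sin(u) - 1.14
u_0 = 0.215000: f = 0.731876, f' = -1.353347 → u_1 = 0.215000 - (0.731876)/(-1.353347) = 0.755790
u_1 = 0.755790: f = -0.133870, f' = -1.825864 → u_2 = 0.755790 - (-0.133870)/(-1.825864) = 0.682471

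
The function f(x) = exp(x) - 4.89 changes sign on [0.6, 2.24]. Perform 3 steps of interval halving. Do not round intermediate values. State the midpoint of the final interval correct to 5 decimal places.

1.52250

f(0.600000) = -3.067881, f(2.240000) = 4.503331 (opposite signs)
step 1: m = 1.420000, f(m) = -0.752880 < 0 → root in [1.420000, 2.240000]
step 2: m = 1.830000, f(m) = 1.343887 > 0 → root in [1.420000, 1.830000]
step 3: m = 1.625000, f(m) = 0.188419 > 0 → root in [1.420000, 1.625000]
Midpoint of [1.420000, 1.625000] = 1.522500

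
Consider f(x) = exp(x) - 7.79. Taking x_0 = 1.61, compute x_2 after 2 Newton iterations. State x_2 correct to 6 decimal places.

2.059129

Newton update: x ← x − f(x)/f'(x).
f'(x) = exp(x)
x_0 = 1.610000: f = -2.787189, f' = 5.002811 → x_1 = 1.610000 - (-2.787189)/(5.002811) = 2.167125
x_1 = 2.167125: f = 0.943136, f' = 8.733136 → x_2 = 2.167125 - (0.943136)/(8.733136) = 2.059129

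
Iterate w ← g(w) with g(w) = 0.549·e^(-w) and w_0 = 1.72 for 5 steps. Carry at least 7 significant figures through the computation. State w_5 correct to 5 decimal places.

0.37052

w_1 = g(1.720000) = 0.098307
w_2 = g(0.098307) = 0.497597
w_3 = g(0.497597) = 0.333786
w_4 = g(0.333786) = 0.393198
w_5 = g(0.393198) = 0.370518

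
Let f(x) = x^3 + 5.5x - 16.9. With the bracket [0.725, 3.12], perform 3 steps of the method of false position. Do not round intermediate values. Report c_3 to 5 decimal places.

1.81522

False-position update: c = (a·f(b) − b·f(a))/(f(b) − f(a)); replace the endpoint whose sign matches f(c).
f(0.725000) = -12.531422, f(3.120000) = 30.631328
step 1: c = 1.420339, f(c) = -6.222793 < 0 → new bracket [1.420339, 3.120000]
step 2: c = 1.707326, f(c) = -2.532919 < 0 → new bracket [1.707326, 3.120000]
step 3: c = 1.815219, f(c) = -0.935116 < 0 → new bracket [1.815219, 3.120000]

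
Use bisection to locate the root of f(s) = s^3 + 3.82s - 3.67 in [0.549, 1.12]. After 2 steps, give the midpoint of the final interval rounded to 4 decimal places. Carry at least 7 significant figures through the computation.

f(0.549000) = -1.407351, f(1.120000) = 2.013328 (opposite signs)
step 1: m = 0.834500, f(m) = 0.098928 > 0 → root in [0.549000, 0.834500]
step 2: m = 0.691750, f(m) = -0.696500 < 0 → root in [0.691750, 0.834500]
Midpoint of [0.691750, 0.834500] = 0.763125

0.7631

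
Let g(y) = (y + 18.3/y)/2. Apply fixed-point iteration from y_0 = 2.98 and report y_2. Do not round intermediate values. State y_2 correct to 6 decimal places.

4.286607

y_1 = g(2.980000) = 4.560470
y_2 = g(4.560470) = 4.286607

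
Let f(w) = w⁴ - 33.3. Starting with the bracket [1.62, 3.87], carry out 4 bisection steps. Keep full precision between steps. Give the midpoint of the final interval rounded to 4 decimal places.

f(1.620000) = -26.412525, f(3.870000) = 191.007534 (opposite signs)
step 1: m = 2.745000, f(m) = 23.476602 > 0 → root in [1.620000, 2.745000]
step 2: m = 2.182500, f(m) = -10.610914 < 0 → root in [2.182500, 2.745000]
step 3: m = 2.463750, f(m) = 3.545678 > 0 → root in [2.182500, 2.463750]
step 4: m = 2.323125, f(m) = -4.173365 < 0 → root in [2.323125, 2.463750]
Midpoint of [2.323125, 2.463750] = 2.393438

2.3934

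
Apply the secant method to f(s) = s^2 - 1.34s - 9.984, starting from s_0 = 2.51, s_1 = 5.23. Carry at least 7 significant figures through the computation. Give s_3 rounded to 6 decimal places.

f(s_0) = -7.047300, f(s_1) = 10.360700
s_2 = 5.230000 - (10.360700)·(5.230000 - 2.510000)/(10.360700 - (-7.047300)) = 3.611141; f(s_2) = -1.782592
s_3 = 3.611141 - (-1.782592)·(3.611141 - 5.230000)/(-1.782592 - (10.360700)) = 3.848783; f(s_3) = -0.328236

3.848783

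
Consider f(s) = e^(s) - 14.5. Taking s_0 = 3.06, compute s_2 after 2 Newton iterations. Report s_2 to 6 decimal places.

2.676262

f'(s) = e^(s)
s_0 = 3.060000: f = 6.827557, f' = 21.327557 → s_1 = 3.060000 - (6.827557)/(21.327557) = 2.739872
s_1 = 2.739872: f = 0.984996, f' = 15.484996 → s_2 = 2.739872 - (0.984996)/(15.484996) = 2.676262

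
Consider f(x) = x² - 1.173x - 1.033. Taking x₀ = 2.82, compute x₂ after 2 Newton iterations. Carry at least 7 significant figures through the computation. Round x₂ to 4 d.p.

f'(x) = 2x - 1.173
x_0 = 2.820000: f = 3.611540, f' = 4.467000 → x_1 = 2.820000 - (3.611540)/(4.467000) = 2.011507
x_1 = 2.011507: f = 0.653662, f' = 2.850013 → x_2 = 2.011507 - (0.653662)/(2.850013) = 1.782153

1.7822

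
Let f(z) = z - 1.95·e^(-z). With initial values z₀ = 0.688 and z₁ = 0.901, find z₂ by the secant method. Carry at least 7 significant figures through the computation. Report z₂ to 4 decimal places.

0.8431

f(z_0) = -0.292031, f(z_1) = 0.108982
z_2 = 0.901000 - (0.108982)·(0.901000 - 0.688000)/(0.108982 - (-0.292031)) = 0.843114; f(z_2) = 0.003896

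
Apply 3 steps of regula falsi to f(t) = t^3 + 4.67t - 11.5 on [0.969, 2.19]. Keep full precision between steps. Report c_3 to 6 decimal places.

f(0.969000) = -6.064917, f(2.190000) = 9.230759
step 1: c = 1.453141, f(c) = -1.645352 < 0 → new bracket [1.453141, 2.190000]
step 2: c = 1.564614, f(c) = -0.363052 < 0 → new bracket [1.564614, 2.190000]
step 3: c = 1.588280, f(c) = -0.076085 < 0 → new bracket [1.588280, 2.190000]

1.588280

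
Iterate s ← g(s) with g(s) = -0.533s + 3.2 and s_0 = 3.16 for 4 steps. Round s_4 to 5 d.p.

s_1 = g(3.160000) = 1.515720
s_2 = g(1.515720) = 2.392121
s_3 = g(2.392121) = 1.924999
s_4 = g(1.924999) = 2.173975

2.17398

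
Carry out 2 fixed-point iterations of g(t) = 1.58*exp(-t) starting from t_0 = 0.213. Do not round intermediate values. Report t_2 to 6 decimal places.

t_1 = g(0.213000) = 1.276887
t_2 = g(1.276887) = 0.440669

0.440669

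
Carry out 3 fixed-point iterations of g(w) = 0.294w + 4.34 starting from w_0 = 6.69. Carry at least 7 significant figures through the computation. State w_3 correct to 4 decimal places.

6.1611

w_1 = g(6.690000) = 6.306860
w_2 = g(6.306860) = 6.194217
w_3 = g(6.194217) = 6.161100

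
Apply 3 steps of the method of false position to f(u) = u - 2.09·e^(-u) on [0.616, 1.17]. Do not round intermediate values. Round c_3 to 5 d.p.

0.87306

f(0.616000) = -0.512810, f(1.170000) = 0.521333
step 1: c = 0.890717, f(c) = 0.033062 > 0 → new bracket [0.616000, 0.890717]
step 2: c = 0.874078, f(c) = 0.002033 > 0 → new bracket [0.616000, 0.874078]
step 3: c = 0.873059, f(c) = 0.000125 > 0 → new bracket [0.616000, 0.873059]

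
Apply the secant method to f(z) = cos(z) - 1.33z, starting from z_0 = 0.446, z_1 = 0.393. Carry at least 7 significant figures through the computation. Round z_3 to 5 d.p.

0.61389

f(z_0) = 0.309000, f(z_1) = 0.401074
z_2 = 0.393000 - (0.401074)·(0.393000 - 0.446000)/(0.401074 - (0.309000)) = 0.623867; f(z_2) = -0.018117
z_3 = 0.623867 - (-0.018117)·(0.623867 - 0.393000)/(-0.018117 - (0.401074)) = 0.613889; f(z_3) = 0.000942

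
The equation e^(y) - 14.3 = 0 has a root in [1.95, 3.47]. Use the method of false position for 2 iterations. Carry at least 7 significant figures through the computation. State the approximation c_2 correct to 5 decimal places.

f(1.950000) = -7.271312, f(3.470000) = 17.836742
step 1: c = 2.390193, f(c) = -3.384397 < 0 → new bracket [2.390193, 3.470000]
step 2: c = 2.562403, f(c) = -1.333056 < 0 → new bracket [2.562403, 3.470000]

2.56240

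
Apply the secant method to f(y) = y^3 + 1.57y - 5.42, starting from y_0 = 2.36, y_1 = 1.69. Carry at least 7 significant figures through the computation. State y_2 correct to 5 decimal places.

f(y_0) = 11.429456, f(y_1) = 2.060109
y_2 = 1.690000 - (2.060109)·(1.690000 - 2.360000)/(2.060109 - (11.429456)) = 1.542682; f(y_2) = 0.673390

1.54268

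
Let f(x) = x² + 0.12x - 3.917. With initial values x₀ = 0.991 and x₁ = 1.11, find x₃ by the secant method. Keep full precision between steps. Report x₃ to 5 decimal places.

Secant update: x_(k+1) = x_k − f(x_k)·(x_k − x_(k-1))/(f(x_k) − f(x_(k-1))).
f(x_0) = -2.815999, f(x_1) = -2.551700
x_2 = 1.110000 - (-2.551700)·(1.110000 - 0.991000)/(-2.551700 - (-2.815999)) = 2.258897; f(x_2) = 1.456683
x_3 = 2.258897 - (1.456683)·(2.258897 - 1.110000)/(1.456683 - (-2.551700)) = 1.841377; f(x_3) = -0.305364

1.84138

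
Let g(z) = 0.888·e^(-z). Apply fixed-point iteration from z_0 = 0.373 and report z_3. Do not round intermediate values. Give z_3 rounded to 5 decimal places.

0.54852

z_1 = g(0.373000) = 0.611535
z_2 = g(0.611535) = 0.481756
z_3 = g(0.481756) = 0.548516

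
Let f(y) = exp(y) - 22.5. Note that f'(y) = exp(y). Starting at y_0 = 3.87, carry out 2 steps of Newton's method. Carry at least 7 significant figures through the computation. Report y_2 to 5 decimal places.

3.13719

Newton update: y ← y − f(y)/f'(y).
y_0 = 3.870000: f = 25.442386, f' = 47.942386 → y_1 = 3.870000 - (25.442386)/(47.942386) = 3.339313
y_1 = 3.339313: f = 5.699756, f' = 28.199756 → y_2 = 3.339313 - (5.699756)/(28.199756) = 3.137193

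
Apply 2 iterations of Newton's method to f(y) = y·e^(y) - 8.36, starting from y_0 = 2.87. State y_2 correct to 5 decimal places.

1.82930

f'(y) = (y + 1)·e^(y)
y_0 = 2.870000: f = 42.258242, f' = 68.255260 → y_1 = 2.870000 - (42.258242)/(68.255260) = 2.250879
y_1 = 2.250879: f = 13.014536, f' = 30.870618 → y_2 = 2.250879 - (13.014536)/(30.870618) = 1.829296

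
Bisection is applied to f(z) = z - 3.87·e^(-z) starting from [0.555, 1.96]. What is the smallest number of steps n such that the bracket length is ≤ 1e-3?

11

Initial width b − a = 1.96 − 0.555 = 1.405000.
After n steps the width is (b−a)/2^n; need (b−a)/2^n ≤ 1e-3.
So n ≥ log₂(1.405000/1e-3) = log₂(1405.0000) ≈ 10.4564.
Hence n = 11.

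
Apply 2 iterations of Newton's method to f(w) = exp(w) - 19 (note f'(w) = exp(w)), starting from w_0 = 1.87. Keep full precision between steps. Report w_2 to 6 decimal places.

w_0 = 1.870000: f = -12.511704, f' = 6.488296 → w_1 = 1.870000 - (-12.511704)/(6.488296) = 3.798350
w_1 = 3.798350: f = 25.627469, f' = 44.627469 → w_2 = 3.798350 - (25.627469)/(44.627469) = 3.224096

3.224096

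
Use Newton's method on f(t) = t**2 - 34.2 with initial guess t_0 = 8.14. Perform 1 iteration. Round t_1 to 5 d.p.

6.17074

f'(t) = 2t
t_0 = 8.140000: f = 32.059600, f' = 16.280000 → t_1 = 8.140000 - (32.059600)/(16.280000) = 6.170737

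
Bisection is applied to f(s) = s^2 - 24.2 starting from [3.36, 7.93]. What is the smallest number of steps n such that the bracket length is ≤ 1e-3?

13

Initial width b − a = 7.93 − 3.36 = 4.570000.
After n steps the width is (b−a)/2^n; need (b−a)/2^n ≤ 1e-3.
So n ≥ log₂(4.570000/1e-3) = log₂(4570.0000) ≈ 12.1580.
Hence n = 13.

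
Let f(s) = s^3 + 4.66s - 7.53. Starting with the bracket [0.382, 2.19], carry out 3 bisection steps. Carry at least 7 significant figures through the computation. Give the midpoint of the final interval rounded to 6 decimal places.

1.173000

f(0.382000) = -5.694137, f(2.190000) = 13.178859 (opposite signs)
step 1: m = 1.286000, f(m) = 0.589542 > 0 → root in [0.382000, 1.286000]
step 2: m = 0.834000, f(m) = -3.063466 < 0 → root in [0.834000, 1.286000]
step 3: m = 1.060000, f(m) = -1.399384 < 0 → root in [1.060000, 1.286000]
Midpoint of [1.060000, 1.286000] = 1.173000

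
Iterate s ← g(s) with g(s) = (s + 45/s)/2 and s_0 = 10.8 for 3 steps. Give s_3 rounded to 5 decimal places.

6.70832

s_1 = g(10.800000) = 7.483333
s_2 = g(7.483333) = 6.748348
s_3 = g(6.748348) = 6.708323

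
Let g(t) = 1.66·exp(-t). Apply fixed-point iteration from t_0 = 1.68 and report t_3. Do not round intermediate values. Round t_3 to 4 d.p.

0.4909

t_1 = g(1.680000) = 0.309381
t_2 = g(0.309381) = 1.218276
t_3 = g(1.218276) = 0.490928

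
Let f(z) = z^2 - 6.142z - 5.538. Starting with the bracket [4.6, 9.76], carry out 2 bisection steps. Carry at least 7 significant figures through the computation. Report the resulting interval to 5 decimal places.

f(4.600000) = -12.631200, f(9.760000) = 29.773680 (opposite signs)
step 1: m = 7.180000, f(m) = 1.914840 > 0 → root in [4.600000, 7.180000]
step 2: m = 5.890000, f(m) = -7.022280 < 0 → root in [5.890000, 7.180000]

[5.89000, 7.18000]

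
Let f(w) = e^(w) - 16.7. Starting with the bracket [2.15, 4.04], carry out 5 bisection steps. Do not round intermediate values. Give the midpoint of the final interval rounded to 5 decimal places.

f(2.150000) = -8.115142, f(4.040000) = 40.126343 (opposite signs)
step 1: m = 3.095000, f(m) = 5.387239 > 0 → root in [2.150000, 3.095000]
step 2: m = 2.622500, f(m) = -2.929894 < 0 → root in [2.622500, 3.095000]
step 3: m = 2.858750, f(m) = 0.739714 > 0 → root in [2.622500, 2.858750]
step 4: m = 2.740625, f(m) = -1.203333 < 0 → root in [2.740625, 2.858750]
step 5: m = 2.799687, f(m) = -0.260491 < 0 → root in [2.799687, 2.858750]
Midpoint of [2.799687, 2.858750] = 2.829219

2.82922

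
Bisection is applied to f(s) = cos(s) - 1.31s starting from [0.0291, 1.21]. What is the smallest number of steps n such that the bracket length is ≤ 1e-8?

27

Initial width b − a = 1.21 − 0.0291 = 1.180900.
After n steps the width is (b−a)/2^n; need (b−a)/2^n ≤ 1e-8.
So n ≥ log₂(1.180900/1e-8) = log₂(118090000.0000) ≈ 26.8153.
Hence n = 27.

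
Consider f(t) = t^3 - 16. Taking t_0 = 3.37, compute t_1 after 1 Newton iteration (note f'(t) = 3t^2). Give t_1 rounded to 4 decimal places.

2.7163

Newton update: t ← t − f(t)/f'(t).
t_0 = 3.370000: f = 22.272753, f' = 34.070700 → t_1 = 3.370000 - (22.272753)/(34.070700) = 2.716278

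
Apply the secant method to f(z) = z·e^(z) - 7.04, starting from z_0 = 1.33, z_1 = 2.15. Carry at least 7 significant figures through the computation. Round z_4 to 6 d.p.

1.529282

f(z_0) = -2.011212, f(z_1) = 11.417446
z_2 = 2.150000 - (11.417446)·(2.150000 - 1.330000)/(11.417446 - (-2.011212)) = 1.452812; f(z_2) = -0.829060
z_3 = 1.452812 - (-0.829060)·(1.452812 - 2.150000)/(-0.829060 - (11.417446)) = 1.500010; f(z_3) = -0.317359
z_4 = 1.500010 - (-0.317359)·(1.500010 - 1.452812)/(-0.317359 - (-0.829060)) = 1.529282; f(z_4) = 0.017425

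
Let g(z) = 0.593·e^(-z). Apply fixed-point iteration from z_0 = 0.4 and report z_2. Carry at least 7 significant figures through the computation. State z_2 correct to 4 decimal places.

z_1 = g(0.400000) = 0.397500
z_2 = g(0.397500) = 0.398495

0.3985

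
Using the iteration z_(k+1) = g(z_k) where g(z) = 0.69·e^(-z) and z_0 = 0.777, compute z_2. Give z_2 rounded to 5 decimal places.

0.50242

z_1 = g(0.777000) = 0.317250
z_2 = g(0.317250) = 0.502422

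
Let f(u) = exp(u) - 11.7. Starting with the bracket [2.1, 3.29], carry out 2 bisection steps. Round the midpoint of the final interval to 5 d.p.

2.54625

f(2.100000) = -3.533830, f(3.290000) = 15.142864 (opposite signs)
step 1: m = 2.695000, f(m) = 3.105519 > 0 → root in [2.100000, 2.695000]
step 2: m = 2.397500, f(m) = -0.704347 < 0 → root in [2.397500, 2.695000]
Midpoint of [2.397500, 2.695000] = 2.546250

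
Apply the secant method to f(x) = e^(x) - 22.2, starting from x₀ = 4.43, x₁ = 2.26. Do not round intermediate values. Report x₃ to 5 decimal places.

f(x_0) = 61.731417, f(x_1) = -12.616911
x_2 = 2.260000 - (-12.616911)·(2.260000 - 4.430000)/(-12.616911 - (61.731417)) = 2.628249; f(x_2) = -8.350502
x_3 = 2.628249 - (-8.350502)·(2.628249 - 2.260000)/(-8.350502 - (-12.616911)) = 3.349011; f(x_3) = 6.274548

3.34901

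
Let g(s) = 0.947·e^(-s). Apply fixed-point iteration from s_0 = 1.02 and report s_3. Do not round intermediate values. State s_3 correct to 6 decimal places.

0.483114

s_1 = g(1.020000) = 0.341483
s_2 = g(0.341483) = 0.673047
s_3 = g(0.673047) = 0.483114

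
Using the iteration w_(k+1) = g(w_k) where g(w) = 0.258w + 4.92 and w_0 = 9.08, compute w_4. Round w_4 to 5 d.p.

6.64158

w_1 = g(9.080000) = 7.262640
w_2 = g(7.262640) = 6.793761
w_3 = g(6.793761) = 6.672790
w_4 = g(6.672790) = 6.641580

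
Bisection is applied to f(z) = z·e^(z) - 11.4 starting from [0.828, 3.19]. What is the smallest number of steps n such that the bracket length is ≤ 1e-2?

8

Initial width b − a = 3.19 − 0.828 = 2.362000.
After n steps the width is (b−a)/2^n; need (b−a)/2^n ≤ 1e-2.
So n ≥ log₂(2.362000/1e-2) = log₂(236.2000) ≈ 7.8839.
Hence n = 8.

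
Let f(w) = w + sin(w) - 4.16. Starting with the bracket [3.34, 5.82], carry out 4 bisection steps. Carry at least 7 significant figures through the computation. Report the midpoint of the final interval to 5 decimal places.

f(3.340000) = -1.017108, f(5.820000) = 1.213200 (opposite signs)
step 1: m = 4.580000, f(m) = -0.571249 < 0 → root in [4.580000, 5.820000]
step 2: m = 5.200000, f(m) = 0.156545 > 0 → root in [4.580000, 5.200000]
step 3: m = 4.890000, f(m) = -0.254269 < 0 → root in [4.890000, 5.200000]
step 4: m = 5.045000, f(m) = -0.060193 < 0 → root in [5.045000, 5.200000]
Midpoint of [5.045000, 5.200000] = 5.122500

5.12250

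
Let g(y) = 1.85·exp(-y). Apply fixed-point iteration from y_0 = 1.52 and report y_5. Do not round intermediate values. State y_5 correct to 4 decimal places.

y_1 = g(1.520000) = 0.404617
y_2 = g(0.404617) = 1.234380
y_3 = g(1.234380) = 0.538378
y_4 = g(0.538378) = 1.079834
y_5 = g(1.079834) = 0.628356

0.6284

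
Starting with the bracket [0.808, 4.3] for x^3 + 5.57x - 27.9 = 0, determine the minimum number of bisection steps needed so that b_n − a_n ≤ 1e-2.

Initial width b − a = 4.3 − 0.808 = 3.492000.
After n steps the width is (b−a)/2^n; need (b−a)/2^n ≤ 1e-2.
So n ≥ log₂(3.492000/1e-2) = log₂(349.2000) ≈ 8.4479.
Hence n = 9.

9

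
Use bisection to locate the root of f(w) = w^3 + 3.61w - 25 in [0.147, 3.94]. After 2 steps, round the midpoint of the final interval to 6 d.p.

f(0.147000) = -24.466153, f(3.940000) = 50.386384 (opposite signs)
step 1: m = 2.043500, f(m) = -9.089529 < 0 → root in [2.043500, 3.940000]
step 2: m = 2.991750, f(m) = 12.578080 > 0 → root in [2.043500, 2.991750]
Midpoint of [2.043500, 2.991750] = 2.517625

2.517625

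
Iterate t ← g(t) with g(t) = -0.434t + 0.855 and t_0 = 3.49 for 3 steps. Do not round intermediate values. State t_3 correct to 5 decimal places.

t_1 = g(3.490000) = -0.659660
t_2 = g(-0.659660) = 1.141292
t_3 = g(1.141292) = 0.359679

0.35968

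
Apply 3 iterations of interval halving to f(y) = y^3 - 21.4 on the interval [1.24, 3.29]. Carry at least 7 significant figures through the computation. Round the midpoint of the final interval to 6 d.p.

2.649375

f(1.240000) = -19.493376, f(3.290000) = 14.211289 (opposite signs)
step 1: m = 2.265000, f(m) = -9.780040 < 0 → root in [2.265000, 3.290000]
step 2: m = 2.777500, f(m) = 0.027041 > 0 → root in [2.265000, 2.777500]
step 3: m = 2.521250, f(m) = -5.373166 < 0 → root in [2.521250, 2.777500]
Midpoint of [2.521250, 2.777500] = 2.649375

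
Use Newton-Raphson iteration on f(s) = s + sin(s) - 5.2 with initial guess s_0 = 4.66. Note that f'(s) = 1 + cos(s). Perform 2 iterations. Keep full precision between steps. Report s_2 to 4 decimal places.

s_0 = 4.660000: f = -1.538628, f' = 0.947635 → s_1 = 4.660000 - (-1.538628)/(0.947635) = 6.283651
s_1 = 6.283651: f = 1.084116, f' = 2.000000 → s_2 = 6.283651 - (1.084116)/(2.000000) = 5.741593

5.7416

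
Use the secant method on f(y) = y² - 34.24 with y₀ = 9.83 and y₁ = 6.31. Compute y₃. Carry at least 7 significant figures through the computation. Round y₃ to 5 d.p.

5.85572

f(y_0) = 62.388900, f(y_1) = 5.576100
y_2 = 6.310000 - (5.576100)·(6.310000 - 9.830000)/(5.576100 - (62.388900)) = 5.964517; f(y_2) = 1.335460
y_3 = 5.964517 - (1.335460)·(5.964517 - 6.310000)/(1.335460 - (5.576100)) = 5.855717; f(y_3) = 0.049426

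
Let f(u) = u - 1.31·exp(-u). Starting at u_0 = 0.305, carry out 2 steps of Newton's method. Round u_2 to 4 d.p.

0.6700

Newton update: u ← u − f(u)/f'(u).
f'(u) = 1 + 1.31·exp(-u)
u_0 = 0.305000: f = -0.660632, f' = 1.965632 → u_1 = 0.305000 - (-0.660632)/(1.965632) = 0.641091
u_1 = 0.641091: f = -0.048908, f' = 1.690000 → u_2 = 0.641091 - (-0.048908)/(1.690000) = 0.670031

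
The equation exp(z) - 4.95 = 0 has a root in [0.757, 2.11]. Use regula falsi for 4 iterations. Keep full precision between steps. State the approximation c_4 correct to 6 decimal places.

f(0.757000) = -2.818129, f(2.110000) = 3.298241
step 1: c = 1.380397, f(c) = -0.973519 < 0 → new bracket [1.380397, 2.110000]
step 2: c = 1.546671, f(c) = -0.254188 < 0 → new bracket [1.546671, 2.110000]
step 3: c = 1.586979, f(c) = -0.061042 < 0 → new bracket [1.586979, 2.110000]
step 4: c = 1.596483, f(c) = -0.014357 < 0 → new bracket [1.596483, 2.110000]

1.596483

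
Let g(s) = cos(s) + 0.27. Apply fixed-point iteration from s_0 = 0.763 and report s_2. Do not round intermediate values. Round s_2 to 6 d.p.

s_1 = g(0.763000) = 0.992766
s_2 = g(0.992766) = 0.816375

0.816375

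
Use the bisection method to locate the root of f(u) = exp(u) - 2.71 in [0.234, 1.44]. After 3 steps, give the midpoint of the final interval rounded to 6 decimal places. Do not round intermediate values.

f(0.234000) = -1.446356, f(1.440000) = 1.510696 (opposite signs)
step 1: m = 0.837000, f(m) = -0.400572 < 0 → root in [0.837000, 1.440000]
step 2: m = 1.138500, f(m) = 0.412082 > 0 → root in [0.837000, 1.138500]
step 3: m = 0.987750, f(m) = -0.024814 < 0 → root in [0.987750, 1.138500]
Midpoint of [0.987750, 1.138500] = 1.063125

1.063125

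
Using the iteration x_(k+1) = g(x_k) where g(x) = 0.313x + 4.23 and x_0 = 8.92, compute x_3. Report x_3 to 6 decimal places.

x_1 = g(8.920000) = 7.021960
x_2 = g(7.021960) = 6.427873
x_3 = g(6.427873) = 6.241924

6.241924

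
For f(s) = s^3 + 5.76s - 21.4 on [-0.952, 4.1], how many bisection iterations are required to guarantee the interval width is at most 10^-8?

Initial width b − a = 4.1 − -0.952 = 5.052000.
After n steps the width is (b−a)/2^n; need (b−a)/2^n ≤ 10^-8.
So n ≥ log₂(5.052000/10^-8) = log₂(505200000.0000) ≈ 28.9123.
Hence n = 29.

29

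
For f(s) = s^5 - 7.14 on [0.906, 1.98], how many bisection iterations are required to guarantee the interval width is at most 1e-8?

Initial width b − a = 1.98 − 0.906 = 1.074000.
After n steps the width is (b−a)/2^n; need (b−a)/2^n ≤ 1e-8.
So n ≥ log₂(1.074000/1e-8) = log₂(107400000.0000) ≈ 26.6784.
Hence n = 27.

27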